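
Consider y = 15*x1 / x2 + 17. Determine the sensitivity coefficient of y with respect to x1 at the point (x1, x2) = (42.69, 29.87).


y = 15*x1 / x2 + 17
dy/dx1 = 15/x2
Evaluate at x2 = 29.87: c1 = 15 / 29.87
c1 = 0.5022

0.5022


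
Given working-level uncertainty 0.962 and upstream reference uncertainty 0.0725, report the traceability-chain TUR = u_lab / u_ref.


TUR = u_lab / u_ref
= 0.962 / 0.0725
= 13.2690

13.2690


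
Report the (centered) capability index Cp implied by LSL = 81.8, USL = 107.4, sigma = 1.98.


Cp = (USL - LSL) / (6 * sigma)
= (107.4 - 81.8) / (6 * 1.98)
= 25.6000 / 11.8800
= 2.1549

2.1549


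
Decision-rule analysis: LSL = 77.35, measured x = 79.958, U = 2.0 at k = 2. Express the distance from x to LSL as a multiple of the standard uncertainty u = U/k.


u = U / k = 2.0 / 2 = 1
margin = |LSL - x| = |77.35 - 79.958| = 2.608
z = margin / u = 2.608 / 1
z = 2.6080

2.6080


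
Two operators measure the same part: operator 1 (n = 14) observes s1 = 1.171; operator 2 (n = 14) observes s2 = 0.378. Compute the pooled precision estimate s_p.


s_p = sqrt(((n1-1)*s1^2 + (n2-1)*s2^2) / (n1+n2-2))
numerator = (14-1)*1.171^2 + (14-1)*0.378^2 = 17.826133 + 1.857492 = 19.683625
denominator = 14 + 14 - 2 = 26
s_p^2 = 19.683625 / 26 = 0.7570625
s_p = sqrt(0.7570625) = 0.8701

0.8701


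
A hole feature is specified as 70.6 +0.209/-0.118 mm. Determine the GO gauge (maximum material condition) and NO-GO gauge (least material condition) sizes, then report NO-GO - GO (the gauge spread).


GO = nominal - lower_tol (smallest hole = maximum material condition)
GO = 70.6 - 0.118 = 70.482
NO-GO = nominal + upper_tol (largest hole = least material condition)
NO-GO = 70.6 + 0.209 = 70.809
spread = NO-GO - GO = 70.809 - 70.482 = 0.3270

0.3270


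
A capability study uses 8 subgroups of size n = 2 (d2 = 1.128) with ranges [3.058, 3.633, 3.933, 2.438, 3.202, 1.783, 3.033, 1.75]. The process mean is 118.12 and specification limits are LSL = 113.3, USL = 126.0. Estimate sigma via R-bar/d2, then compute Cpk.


R_bar = (3.058 + 3.633 + 3.933 + 2.438 + 3.202 + 1.783 + 3.033 + 1.75) / 8 = 2.85375
sigma = R_bar / d2 = 2.85375 / 1.128 = 2.5299202
Cp = (USL - LSL)/(6*sigma) = (126.0 - 113.3)/(6*2.5299202) = 0.8367
Cpu = (126.0 - 118.12)/(3*2.5299202) = 1.0382
Cpl = (118.12 - 113.3)/(3*2.5299202) = 0.6351
Cpk = min(Cpu, Cpl) = 0.6351

0.6351


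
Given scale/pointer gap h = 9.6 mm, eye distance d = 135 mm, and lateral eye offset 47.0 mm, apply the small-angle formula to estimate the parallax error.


error = h * offset / d
= 9.6 * 47.0 / 135
= 3.3422

3.3422


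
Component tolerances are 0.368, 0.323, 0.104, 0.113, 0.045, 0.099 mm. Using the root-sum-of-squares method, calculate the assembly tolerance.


RSS = sqrt(0.368^2 + 0.323^2 + 0.104^2 + 0.113^2 + 0.045^2 + 0.099^2)
= sqrt(0.275164)
= 0.5246

0.5246


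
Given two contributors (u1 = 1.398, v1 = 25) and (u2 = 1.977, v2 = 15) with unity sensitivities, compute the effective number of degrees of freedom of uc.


uc = sqrt(u1^2 + u2^2) = sqrt(1.398^2 + 1.977^2) = 2.4213494
v_eff = uc^4 / (u1^4/v1 + u2^4/v2)
= 2.4213494^4 / (1.398^4/25 + 1.977^4/15)
= 34.373982 / 1.1712277
v_eff = 29.3487

29.3487


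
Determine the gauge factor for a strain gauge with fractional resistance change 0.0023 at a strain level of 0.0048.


GF = (dR/R) / epsilon
= 0.0023 / 0.0048
= 0.4792

0.4792


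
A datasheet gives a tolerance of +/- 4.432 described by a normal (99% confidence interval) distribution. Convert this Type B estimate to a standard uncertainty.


u_B = half_width / 2.576
u_B = 4.432 / 2.576
u_B = 1.7205

1.7205


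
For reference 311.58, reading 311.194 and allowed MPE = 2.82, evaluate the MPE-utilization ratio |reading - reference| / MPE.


e = indication - reference = 311.194 - 311.58 = -0.3860
|e| = 0.3860
ratio = |e| / MPE = 0.3860 / 2.82
ratio = 0.1369

0.1369


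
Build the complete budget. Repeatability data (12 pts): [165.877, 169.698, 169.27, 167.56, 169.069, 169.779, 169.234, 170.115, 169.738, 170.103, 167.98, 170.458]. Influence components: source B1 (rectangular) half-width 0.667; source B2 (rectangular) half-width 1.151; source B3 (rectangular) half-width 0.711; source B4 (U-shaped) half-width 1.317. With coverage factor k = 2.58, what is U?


mean = (165.877 + 169.698 + 169.27 + 167.56 + 169.069 + 169.779 + 169.234 + 170.115 + 169.738 + 170.103 + 167.98 + 170.458) / 12 = 169.0734167
s = sqrt(sum((x - mean)^2)/(n-1)) = 1.3197504
u_A = s / sqrt(n) = 1.3197504 / sqrt(12) = 0.38097912
u_B1 = 0.667 / sqrt(3) = 0.38509263
u_B2 = 1.151 / sqrt(3) = 0.66453016
u_B3 = 0.711 / sqrt(3) = 0.41049604
u_B4 = 1.317 / sqrt(2) = 0.93125963
uc = sqrt(0.38097912^2 + 0.38509263^2 + 0.66453016^2 + 0.41049604^2 + 0.93125963^2) = 1.3307116
U = k * uc = 2.58 * 1.3307116
U = 3.4332

3.4332


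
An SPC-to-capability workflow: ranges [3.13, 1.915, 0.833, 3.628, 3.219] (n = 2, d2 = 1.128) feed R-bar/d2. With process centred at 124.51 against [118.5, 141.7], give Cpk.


R_bar = (3.13 + 1.915 + 0.833 + 3.628 + 3.219) / 5 = 2.545
sigma = R_bar / d2 = 2.545 / 1.128 = 2.2562057
Cp = (USL - LSL)/(6*sigma) = (141.7 - 118.5)/(6*2.2562057) = 1.7138
Cpu = (141.7 - 124.51)/(3*2.2562057) = 2.5397
Cpl = (124.51 - 118.5)/(3*2.2562057) = 0.8879
Cpk = min(Cpu, Cpl) = 0.8879

0.8879


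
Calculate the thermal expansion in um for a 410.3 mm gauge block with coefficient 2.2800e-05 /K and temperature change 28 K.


dL = L * alpha * dT
= 410.3 * 2.2800e-05 * 28
= 0.2619355 mm
dL_um = 0.2619355 * 1000 = 261.9355 um

261.9355


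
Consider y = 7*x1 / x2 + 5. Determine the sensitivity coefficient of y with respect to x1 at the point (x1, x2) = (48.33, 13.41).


y = 7*x1 / x2 + 5
dy/dx1 = 7/x2
Evaluate at x2 = 13.41: c1 = 7 / 13.41
c1 = 0.5220

0.5220


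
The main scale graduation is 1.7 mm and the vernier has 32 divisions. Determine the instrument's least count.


LC = MSD / n_div
= 1.7 / 32
= 0.0531

0.0531


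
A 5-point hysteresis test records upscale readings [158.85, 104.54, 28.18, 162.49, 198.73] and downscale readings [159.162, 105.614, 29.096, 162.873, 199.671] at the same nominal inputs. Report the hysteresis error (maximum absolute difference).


|158.85 - 159.162| = 0.3120
|104.54 - 105.614| = 1.0740
|28.18 - 29.096| = 0.9160
|162.49 - 162.873| = 0.3830
|198.73 - 199.671| = 0.9410
hysteresis = max(diffs) = 1.0740

1.0740


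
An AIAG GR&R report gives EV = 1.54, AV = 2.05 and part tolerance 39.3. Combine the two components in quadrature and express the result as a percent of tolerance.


GRR = sqrt(EV^2 + AV^2) = sqrt(1.54^2 + 2.05^2) = 2.5640008
%GRR = GRR / tol * 100 = 2.5640008 / 39.3 * 100
%GRR = 6.5242

6.5242


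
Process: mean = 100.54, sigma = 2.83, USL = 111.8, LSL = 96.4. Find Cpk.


Cpu = (USL - mean) / (3*sigma) = (111.8 - 100.54) / (3*2.83) = 1.3263
Cpl = (mean - LSL) / (3*sigma) = (100.54 - 96.4) / (3*2.83) = 0.4876
Cpk = min(Cpu, Cpl) = 0.4876

0.4876


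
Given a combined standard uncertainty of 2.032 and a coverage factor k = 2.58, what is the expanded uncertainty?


U = k * uc
U = 2.58 * 2.032
U = 5.2426

5.2426


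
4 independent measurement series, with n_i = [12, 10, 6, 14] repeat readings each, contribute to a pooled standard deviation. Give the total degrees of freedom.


nu = sum_i (n_i - 1)
nu = ((12 - 1) + (10 - 1) + (6 - 1) + (14 - 1))
nu = 11 + 9 + 5 + 13
nu = 38

38


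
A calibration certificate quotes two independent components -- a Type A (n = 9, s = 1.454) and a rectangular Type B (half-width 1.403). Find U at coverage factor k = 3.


u_A = s / sqrt(n) = 1.454 / sqrt(9) = 0.48466667
u_B = half_width / sqrt(3) = 1.403 / sqrt(3) = 0.81002243
uc = sqrt(u_A^2 + u_B^2) = sqrt(0.48466667^2 + 0.81002243^2) = 0.94394815
U = k * uc = 3 * 0.94394815
U = 2.8318

2.8318


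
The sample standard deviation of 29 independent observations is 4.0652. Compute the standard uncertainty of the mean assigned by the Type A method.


u_A = s / sqrt(n)
u_A = 4.0652 / sqrt(29)
u_A = 4.0652 / 5.3851648
u_A = 0.7549

0.7549


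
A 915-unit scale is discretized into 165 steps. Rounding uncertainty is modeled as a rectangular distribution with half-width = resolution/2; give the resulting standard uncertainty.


resolution = range / divisions
resolution = 915 / 165 = 5.5454545
u_res = resolution / (2*sqrt(3))
u_res = 5.5454545 / 3.4641016
u_res = 1.6008

1.6008


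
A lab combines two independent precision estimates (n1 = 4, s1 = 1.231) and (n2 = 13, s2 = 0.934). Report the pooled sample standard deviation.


s_p = sqrt(((n1-1)*s1^2 + (n2-1)*s2^2) / (n1+n2-2))
numerator = (4-1)*1.231^2 + (13-1)*0.934^2 = 4.546083 + 10.468272 = 15.014355
denominator = 4 + 13 - 2 = 15
s_p^2 = 15.014355 / 15 = 1.000957
s_p = sqrt(1.000957) = 1.0005

1.0005


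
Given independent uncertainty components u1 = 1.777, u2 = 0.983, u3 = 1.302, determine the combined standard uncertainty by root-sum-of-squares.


uc = sqrt(1.777^2 + 0.983^2 + 1.302^2)
uc = sqrt(5.819222)
uc = 2.4123

2.4123


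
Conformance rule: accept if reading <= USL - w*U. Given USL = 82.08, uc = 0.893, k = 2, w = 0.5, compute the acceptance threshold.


U = k * uc = 2 * 0.893 = 1.786
guard band g = w * U = 0.5 * 1.786 = 0.893
AL = USL - g = 82.08 - 0.893
AL = 81.1870

81.1870


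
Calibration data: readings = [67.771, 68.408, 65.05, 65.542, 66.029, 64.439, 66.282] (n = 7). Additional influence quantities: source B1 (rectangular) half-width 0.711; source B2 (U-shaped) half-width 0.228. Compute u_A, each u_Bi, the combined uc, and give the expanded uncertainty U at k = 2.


mean = (67.771 + 68.408 + 65.05 + 65.542 + 66.029 + 64.439 + 66.282) / 7 = 66.21728571
s = sqrt(sum((x - mean)^2)/(n-1)) = 1.4279218
u_A = s / sqrt(n) = 1.4279218 / sqrt(7) = 0.53970371
u_B1 = 0.711 / sqrt(3) = 0.41049604
u_B2 = 0.228 / sqrt(2) = 0.16122035
uc = sqrt(0.53970371^2 + 0.41049604^2 + 0.16122035^2) = 0.69697855
U = k * uc = 2 * 0.69697855
U = 1.3940

1.3940


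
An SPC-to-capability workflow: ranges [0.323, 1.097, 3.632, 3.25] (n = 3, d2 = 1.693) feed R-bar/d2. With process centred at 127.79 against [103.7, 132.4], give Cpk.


R_bar = (0.323 + 1.097 + 3.632 + 3.25) / 4 = 2.0755
sigma = R_bar / d2 = 2.0755 / 1.693 = 1.2259303
Cp = (USL - LSL)/(6*sigma) = (132.4 - 103.7)/(6*1.2259303) = 3.9018
Cpu = (132.4 - 127.79)/(3*1.2259303) = 1.2535
Cpl = (127.79 - 103.7)/(3*1.2259303) = 6.5501
Cpk = min(Cpu, Cpl) = 1.2535

1.2535


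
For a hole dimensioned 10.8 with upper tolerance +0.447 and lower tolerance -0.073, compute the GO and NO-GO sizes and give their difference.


GO = nominal - lower_tol (smallest hole = maximum material condition)
GO = 10.8 - 0.073 = 10.727
NO-GO = nominal + upper_tol (largest hole = least material condition)
NO-GO = 10.8 + 0.447 = 11.247
spread = NO-GO - GO = 11.247 - 10.727 = 0.5200

0.5200


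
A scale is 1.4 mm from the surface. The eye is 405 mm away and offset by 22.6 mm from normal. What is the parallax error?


error = h * offset / d
= 1.4 * 22.6 / 405
= 0.0781

0.0781


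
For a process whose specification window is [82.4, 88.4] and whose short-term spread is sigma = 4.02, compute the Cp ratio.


Cp = (USL - LSL) / (6 * sigma)
= (88.4 - 82.4) / (6 * 4.02)
= 6.0000 / 24.1200
= 0.2488

0.2488


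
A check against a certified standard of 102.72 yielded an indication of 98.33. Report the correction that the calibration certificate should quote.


Correction = standard - reading
= 102.72 - 98.33
= 4.3900

4.3900


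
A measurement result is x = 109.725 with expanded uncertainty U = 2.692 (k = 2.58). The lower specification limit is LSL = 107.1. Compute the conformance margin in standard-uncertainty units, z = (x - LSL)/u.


u = U / k = 2.692 / 2.58 = 1.0434109
margin = |LSL - x| = |107.1 - 109.725| = 2.625
z = margin / u = 2.625 / 1.0434109
z = 2.5158

2.5158


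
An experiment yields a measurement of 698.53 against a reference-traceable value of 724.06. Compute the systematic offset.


Systematic error = measured - true
= 698.53 - 724.06
= -25.5300

-25.5300


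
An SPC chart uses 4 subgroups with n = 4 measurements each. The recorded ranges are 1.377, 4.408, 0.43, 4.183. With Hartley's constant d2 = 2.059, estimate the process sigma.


R_bar = (1.377 + 4.408 + 0.43 + 4.183) / 4
R_bar = 10.398 / 4 = 2.5995
sigma_hat = R_bar / d2 = 2.5995 / 2.059 = 1.2625

1.2625


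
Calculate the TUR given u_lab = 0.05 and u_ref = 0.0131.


TUR = u_lab / u_ref
= 0.05 / 0.0131
= 3.8168

3.8168


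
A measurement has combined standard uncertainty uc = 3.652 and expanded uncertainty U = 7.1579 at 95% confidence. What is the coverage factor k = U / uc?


k = U / uc
k = 7.1579 / 3.652
k = 1.96

1.96


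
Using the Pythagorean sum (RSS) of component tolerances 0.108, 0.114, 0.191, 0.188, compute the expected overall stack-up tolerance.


RSS = sqrt(0.108^2 + 0.114^2 + 0.191^2 + 0.188^2)
= sqrt(0.096485)
= 0.3106

0.3106


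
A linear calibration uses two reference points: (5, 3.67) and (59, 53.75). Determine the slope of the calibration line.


slope = (y2 - y1) / (x2 - x1)
= (53.75 - 3.67) / (59 - 5)
= 50.0800 / 54
= 0.9274

0.9274


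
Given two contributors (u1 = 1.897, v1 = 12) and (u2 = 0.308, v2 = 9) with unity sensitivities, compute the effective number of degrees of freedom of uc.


uc = sqrt(u1^2 + u2^2) = sqrt(1.897^2 + 0.308^2) = 1.921841
v_eff = uc^4 / (u1^4/v1 + u2^4/v2)
= 1.921841^4 / (1.897^4/12 + 0.308^4/9)
= 13.641742 / 1.0801655
v_eff = 12.6293

12.6293


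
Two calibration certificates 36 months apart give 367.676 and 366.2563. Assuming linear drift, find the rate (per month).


rate = (v2 - v1) / months
= (366.2563 - 367.676) / 36
= -1.4197 / 36
= -0.0394

-0.0394


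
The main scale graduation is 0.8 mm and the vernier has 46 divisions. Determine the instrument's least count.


LC = MSD / n_div
= 0.8 / 46
= 0.0174

0.0174


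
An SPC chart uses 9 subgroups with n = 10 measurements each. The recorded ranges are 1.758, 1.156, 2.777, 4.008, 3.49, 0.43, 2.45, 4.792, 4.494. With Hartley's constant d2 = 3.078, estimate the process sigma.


R_bar = (1.758 + 1.156 + 2.777 + 4.008 + 3.49 + 0.43 + 2.45 + 4.792 + 4.494) / 9
R_bar = 25.355 / 9 = 2.8172222
sigma_hat = R_bar / d2 = 2.8172222 / 3.078 = 0.9153

0.9153


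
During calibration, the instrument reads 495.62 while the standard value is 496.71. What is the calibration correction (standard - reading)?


Correction = standard - reading
= 496.71 - 495.62
= 1.0900

1.0900


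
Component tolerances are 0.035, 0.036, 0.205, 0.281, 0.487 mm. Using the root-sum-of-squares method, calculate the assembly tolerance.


RSS = sqrt(0.035^2 + 0.036^2 + 0.205^2 + 0.281^2 + 0.487^2)
= sqrt(0.360676)
= 0.6006

0.6006


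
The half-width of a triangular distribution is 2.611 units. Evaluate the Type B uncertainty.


u_B = half_width / sqrt(6)
u_B = 2.611 / 2.4494897
u_B = 1.0659

1.0659


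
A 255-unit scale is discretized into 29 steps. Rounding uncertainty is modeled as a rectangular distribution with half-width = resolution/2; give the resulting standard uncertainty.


resolution = range / divisions
resolution = 255 / 29 = 8.7931034
u_res = resolution / (2*sqrt(3))
u_res = 8.7931034 / 3.4641016
u_res = 2.5384

2.5384


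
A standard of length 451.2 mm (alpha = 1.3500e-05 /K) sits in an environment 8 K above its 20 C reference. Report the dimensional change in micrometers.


dL = L * alpha * dT
= 451.2 * 1.3500e-05 * 8
= 0.0487296 mm
dL_um = 0.0487296 * 1000 = 48.7296 um

48.7296


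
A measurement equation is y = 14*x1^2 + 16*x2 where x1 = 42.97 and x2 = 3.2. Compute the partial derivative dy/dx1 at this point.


y = 14*x1^2 + 16*x2
dy/dx1 = 2*14*x1
Evaluate at x1 = 42.97: c1 = 28 * 42.97
c1 = 1203.1600

1203.1600


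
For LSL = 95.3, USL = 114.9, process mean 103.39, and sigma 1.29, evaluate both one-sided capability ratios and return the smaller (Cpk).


Cpu = (USL - mean) / (3*sigma) = (114.9 - 103.39) / (3*1.29) = 2.9742
Cpl = (mean - LSL) / (3*sigma) = (103.39 - 95.3) / (3*1.29) = 2.0904
Cpk = min(Cpu, Cpl) = 2.0904

2.0904


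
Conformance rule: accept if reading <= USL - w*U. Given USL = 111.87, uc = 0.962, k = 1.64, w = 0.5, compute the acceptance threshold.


U = k * uc = 1.64 * 0.962 = 1.57768
guard band g = w * U = 0.5 * 1.57768 = 0.78884
AL = USL - g = 111.87 - 0.78884
AL = 111.0812

111.0812


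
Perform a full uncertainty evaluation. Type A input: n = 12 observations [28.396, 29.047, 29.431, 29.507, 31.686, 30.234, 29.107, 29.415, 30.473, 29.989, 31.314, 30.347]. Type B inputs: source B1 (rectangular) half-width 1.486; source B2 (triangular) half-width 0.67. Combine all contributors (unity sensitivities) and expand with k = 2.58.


mean = (28.396 + 29.047 + 29.431 + 29.507 + 31.686 + 30.234 + 29.107 + 29.415 + 30.473 + 29.989 + 31.314 + 30.347) / 12 = 29.91216667
s = sqrt(sum((x - mean)^2)/(n-1)) = 0.95646792
u_A = s / sqrt(n) = 0.95646792 / sqrt(12) = 0.27610851
u_B1 = 1.486 / sqrt(3) = 0.8579425
u_B2 = 0.67 / sqrt(6) = 0.27352635
uc = sqrt(0.27610851^2 + 0.8579425^2 + 0.27352635^2) = 0.94186937
U = k * uc = 2.58 * 0.94186937
U = 2.4300

2.4300


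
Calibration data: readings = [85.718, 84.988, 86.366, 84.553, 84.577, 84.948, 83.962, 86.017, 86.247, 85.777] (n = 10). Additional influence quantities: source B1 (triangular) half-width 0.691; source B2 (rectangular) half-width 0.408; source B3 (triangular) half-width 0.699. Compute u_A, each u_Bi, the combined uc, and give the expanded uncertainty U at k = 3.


mean = (85.718 + 84.988 + 86.366 + 84.553 + 84.577 + 84.948 + 83.962 + 86.017 + 86.247 + 85.777) / 10 = 85.3153
s = sqrt(sum((x - mean)^2)/(n-1)) = 0.81917276
u_A = s / sqrt(n) = 0.81917276 / sqrt(10) = 0.25904517
u_B1 = 0.691 / sqrt(6) = 0.28209957
u_B2 = 0.408 / sqrt(3) = 0.23555891
u_B3 = 0.699 / sqrt(6) = 0.28536556
uc = sqrt(0.25904517^2 + 0.28209957^2 + 0.23555891^2 + 0.28536556^2) = 0.53254678
U = k * uc = 3 * 0.53254678
U = 1.5976

1.5976


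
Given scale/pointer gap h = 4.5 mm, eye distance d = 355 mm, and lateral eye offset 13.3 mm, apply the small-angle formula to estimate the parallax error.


error = h * offset / d
= 4.5 * 13.3 / 355
= 0.1686

0.1686


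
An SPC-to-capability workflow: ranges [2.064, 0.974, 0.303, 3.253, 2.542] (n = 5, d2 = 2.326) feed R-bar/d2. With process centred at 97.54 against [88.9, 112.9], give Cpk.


R_bar = (2.064 + 0.974 + 0.303 + 3.253 + 2.542) / 5 = 1.8272
sigma = R_bar / d2 = 1.8272 / 2.326 = 0.7855546
Cp = (USL - LSL)/(6*sigma) = (112.9 - 88.9)/(6*0.7855546) = 5.0919
Cpu = (112.9 - 97.54)/(3*0.7855546) = 6.5177
Cpl = (97.54 - 88.9)/(3*0.7855546) = 3.6662
Cpk = min(Cpu, Cpl) = 3.6662

3.6662


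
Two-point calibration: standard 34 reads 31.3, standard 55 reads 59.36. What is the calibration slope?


slope = (y2 - y1) / (x2 - x1)
= (59.36 - 31.3) / (55 - 34)
= 28.0600 / 21
= 1.3362

1.3362


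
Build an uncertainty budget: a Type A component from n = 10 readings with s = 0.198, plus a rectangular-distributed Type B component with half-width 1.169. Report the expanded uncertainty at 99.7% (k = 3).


u_A = s / sqrt(n) = 0.198 / sqrt(10) = 0.062613098
u_B = half_width / sqrt(3) = 1.169 / sqrt(3) = 0.67492246
uc = sqrt(u_A^2 + u_B^2) = sqrt(0.062613098^2 + 0.67492246^2) = 0.67782057
U = k * uc = 3 * 0.67782057
U = 2.0335

2.0335


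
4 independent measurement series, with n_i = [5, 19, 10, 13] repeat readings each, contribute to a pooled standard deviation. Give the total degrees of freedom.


nu = sum_i (n_i - 1)
nu = ((5 - 1) + (19 - 1) + (10 - 1) + (13 - 1))
nu = 4 + 18 + 9 + 12
nu = 43

43


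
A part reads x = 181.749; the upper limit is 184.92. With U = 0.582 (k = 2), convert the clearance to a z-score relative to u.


u = U / k = 0.582 / 2 = 0.291
margin = |USL - x| = |184.92 - 181.749| = 3.171
z = margin / u = 3.171 / 0.291
z = 10.8969

10.8969


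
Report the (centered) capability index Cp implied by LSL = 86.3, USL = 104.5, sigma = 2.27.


Cp = (USL - LSL) / (6 * sigma)
= (104.5 - 86.3) / (6 * 2.27)
= 18.2000 / 13.6200
= 1.3363

1.3363


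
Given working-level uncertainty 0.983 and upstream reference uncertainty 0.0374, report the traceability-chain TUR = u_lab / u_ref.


TUR = u_lab / u_ref
= 0.983 / 0.0374
= 26.2834

26.2834


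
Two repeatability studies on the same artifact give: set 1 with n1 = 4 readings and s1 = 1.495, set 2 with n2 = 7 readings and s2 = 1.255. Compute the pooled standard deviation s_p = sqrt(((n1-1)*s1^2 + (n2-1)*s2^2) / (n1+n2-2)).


s_p = sqrt(((n1-1)*s1^2 + (n2-1)*s2^2) / (n1+n2-2))
numerator = (4-1)*1.495^2 + (7-1)*1.255^2 = 6.705075 + 9.45015 = 16.155225
denominator = 4 + 7 - 2 = 9
s_p^2 = 16.155225 / 9 = 1.795025
s_p = sqrt(1.795025) = 1.3398

1.3398


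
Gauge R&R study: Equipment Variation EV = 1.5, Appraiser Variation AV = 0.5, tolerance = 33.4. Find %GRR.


GRR = sqrt(EV^2 + AV^2) = sqrt(1.5^2 + 0.5^2) = 1.5811388
%GRR = GRR / tol * 100 = 1.5811388 / 33.4 * 100
%GRR = 4.7339

4.7339


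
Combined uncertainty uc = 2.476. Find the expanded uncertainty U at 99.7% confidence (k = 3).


U = k * uc
U = 3 * 2.476
U = 7.4280

7.4280


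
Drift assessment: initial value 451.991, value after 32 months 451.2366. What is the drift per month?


rate = (v2 - v1) / months
= (451.2366 - 451.991) / 32
= -0.7544 / 32
= -0.0236

-0.0236


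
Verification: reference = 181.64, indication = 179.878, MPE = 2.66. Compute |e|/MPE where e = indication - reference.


e = indication - reference = 179.878 - 181.64 = -1.7620
|e| = 1.7620
ratio = |e| / MPE = 1.7620 / 2.66
ratio = 0.6624

0.6624


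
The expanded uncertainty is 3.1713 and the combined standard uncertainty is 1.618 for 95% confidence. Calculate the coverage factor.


k = U / uc
k = 3.1713 / 1.618
k = 1.96

1.96


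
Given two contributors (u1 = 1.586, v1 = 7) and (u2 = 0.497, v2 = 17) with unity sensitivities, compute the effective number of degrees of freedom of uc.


uc = sqrt(u1^2 + u2^2) = sqrt(1.586^2 + 0.497^2) = 1.6620484
v_eff = uc^4 / (u1^4/v1 + u2^4/v2)
= 1.6620484^4 / (1.586^4/7 + 0.497^4/17)
= 7.6308807 / 0.90747717
v_eff = 8.4089

8.4089


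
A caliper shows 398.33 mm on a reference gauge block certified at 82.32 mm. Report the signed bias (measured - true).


Systematic error = measured - true
= 398.33 - 82.32
= 316.0100

316.0100


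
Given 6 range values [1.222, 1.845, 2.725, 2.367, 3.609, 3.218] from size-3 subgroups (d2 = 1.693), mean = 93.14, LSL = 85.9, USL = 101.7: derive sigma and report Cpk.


R_bar = (1.222 + 1.845 + 2.725 + 2.367 + 3.609 + 3.218) / 6 = 2.4976667
sigma = R_bar / d2 = 2.4976667 / 1.693 = 1.4752904
Cp = (USL - LSL)/(6*sigma) = (101.7 - 85.9)/(6*1.4752904) = 1.7850
Cpu = (101.7 - 93.14)/(3*1.4752904) = 1.9341
Cpl = (93.14 - 85.9)/(3*1.4752904) = 1.6358
Cpk = min(Cpu, Cpl) = 1.6358

1.6358


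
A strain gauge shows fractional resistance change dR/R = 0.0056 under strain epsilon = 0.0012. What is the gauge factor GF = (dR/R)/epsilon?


GF = (dR/R) / epsilon
= 0.0056 / 0.0012
= 4.6667

4.6667


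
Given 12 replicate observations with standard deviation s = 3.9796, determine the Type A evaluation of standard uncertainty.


u_A = s / sqrt(n)
u_A = 3.9796 / sqrt(12)
u_A = 3.9796 / 3.4641016
u_A = 1.1488

1.1488


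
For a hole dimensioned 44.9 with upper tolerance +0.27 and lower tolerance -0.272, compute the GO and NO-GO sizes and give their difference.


GO = nominal - lower_tol (smallest hole = maximum material condition)
GO = 44.9 - 0.272 = 44.628
NO-GO = nominal + upper_tol (largest hole = least material condition)
NO-GO = 44.9 + 0.27 = 45.17
spread = NO-GO - GO = 45.17 - 44.628 = 0.5420

0.5420


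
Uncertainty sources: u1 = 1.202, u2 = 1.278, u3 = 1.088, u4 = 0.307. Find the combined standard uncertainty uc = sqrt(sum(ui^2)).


uc = sqrt(1.202^2 + 1.278^2 + 1.088^2 + 0.307^2)
uc = sqrt(4.356081)
uc = 2.0871

2.0871


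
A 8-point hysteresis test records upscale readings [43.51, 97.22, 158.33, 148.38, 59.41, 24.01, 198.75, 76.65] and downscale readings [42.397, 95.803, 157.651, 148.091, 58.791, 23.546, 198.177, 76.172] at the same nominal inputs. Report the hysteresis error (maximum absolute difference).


|43.51 - 42.397| = 1.1130
|97.22 - 95.803| = 1.4170
|158.33 - 157.651| = 0.6790
|148.38 - 148.091| = 0.2890
|59.41 - 58.791| = 0.6190
|24.01 - 23.546| = 0.4640
|198.75 - 198.177| = 0.5730
|76.65 - 76.172| = 0.4780
hysteresis = max(diffs) = 1.4170

1.4170


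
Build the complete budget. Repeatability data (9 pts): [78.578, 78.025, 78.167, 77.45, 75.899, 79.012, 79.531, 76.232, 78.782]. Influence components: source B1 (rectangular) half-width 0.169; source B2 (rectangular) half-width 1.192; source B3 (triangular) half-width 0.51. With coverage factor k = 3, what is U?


mean = (78.578 + 78.025 + 78.167 + 77.45 + 75.899 + 79.012 + 79.531 + 76.232 + 78.782) / 9 = 77.964
s = sqrt(sum((x - mean)^2)/(n-1)) = 1.2335461
u_A = s / sqrt(n) = 1.2335461 / sqrt(9) = 0.41118203
u_B1 = 0.169 / sqrt(3) = 0.097572195
u_B2 = 1.192 / sqrt(3) = 0.68820152
u_B3 = 0.51 / sqrt(6) = 0.20820663
uc = sqrt(0.41118203^2 + 0.097572195^2 + 0.68820152^2 + 0.20820663^2) = 0.83400379
U = k * uc = 3 * 0.83400379
U = 2.5020

2.5020


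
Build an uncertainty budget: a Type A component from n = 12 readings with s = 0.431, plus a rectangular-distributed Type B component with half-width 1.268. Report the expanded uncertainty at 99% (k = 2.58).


u_A = s / sqrt(n) = 0.431 / sqrt(12) = 0.12441898
u_B = half_width / sqrt(3) = 1.268 / sqrt(3) = 0.73208014
uc = sqrt(u_A^2 + u_B^2) = sqrt(0.12441898^2 + 0.73208014^2) = 0.74257755
U = k * uc = 2.58 * 0.74257755
U = 1.9159

1.9159


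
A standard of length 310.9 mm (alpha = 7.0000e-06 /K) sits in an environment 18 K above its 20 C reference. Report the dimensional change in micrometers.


dL = L * alpha * dT
= 310.9 * 7.0000e-06 * 18
= 0.0391734 mm
dL_um = 0.0391734 * 1000 = 39.1734 um

39.1734


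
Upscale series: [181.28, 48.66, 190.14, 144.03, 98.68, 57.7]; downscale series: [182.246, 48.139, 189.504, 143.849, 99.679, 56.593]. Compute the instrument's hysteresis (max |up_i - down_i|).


|181.28 - 182.246| = 0.9660
|48.66 - 48.139| = 0.5210
|190.14 - 189.504| = 0.6360
|144.03 - 143.849| = 0.1810
|98.68 - 99.679| = 0.9990
|57.7 - 56.593| = 1.1070
hysteresis = max(diffs) = 1.1070

1.1070


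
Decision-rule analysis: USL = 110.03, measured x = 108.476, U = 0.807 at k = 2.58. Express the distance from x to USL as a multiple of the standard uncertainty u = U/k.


u = U / k = 0.807 / 2.58 = 0.3127907
margin = |USL - x| = |110.03 - 108.476| = 1.554
z = margin / u = 1.554 / 0.3127907
z = 4.9682

4.9682


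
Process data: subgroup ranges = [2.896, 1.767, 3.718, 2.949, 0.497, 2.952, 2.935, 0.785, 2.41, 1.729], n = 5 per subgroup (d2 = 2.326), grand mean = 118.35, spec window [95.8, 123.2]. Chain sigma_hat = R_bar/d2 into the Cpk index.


R_bar = (2.896 + 1.767 + 3.718 + 2.949 + 0.497 + 2.952 + 2.935 + 0.785 + 2.41 + 1.729) / 10 = 2.2638
sigma = R_bar / d2 = 2.2638 / 2.326 = 0.97325881
Cp = (USL - LSL)/(6*sigma) = (123.2 - 95.8)/(6*0.97325881) = 4.6921
Cpu = (123.2 - 118.35)/(3*0.97325881) = 1.6611
Cpl = (118.35 - 95.8)/(3*0.97325881) = 7.7232
Cpk = min(Cpu, Cpl) = 1.6611

1.6611


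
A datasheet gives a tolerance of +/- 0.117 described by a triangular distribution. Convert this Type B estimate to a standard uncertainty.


u_B = half_width / sqrt(6)
u_B = 0.117 / 2.4494897
u_B = 0.0478

0.0478


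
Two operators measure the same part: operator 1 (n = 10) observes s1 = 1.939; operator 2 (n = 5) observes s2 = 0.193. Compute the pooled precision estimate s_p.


s_p = sqrt(((n1-1)*s1^2 + (n2-1)*s2^2) / (n1+n2-2))
numerator = (10-1)*1.939^2 + (5-1)*0.193^2 = 33.837489 + 0.148996 = 33.986485
denominator = 10 + 5 - 2 = 13
s_p^2 = 33.986485 / 13 = 2.614345
s_p = sqrt(2.614345) = 1.6169

1.6169


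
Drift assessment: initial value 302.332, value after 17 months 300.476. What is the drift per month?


rate = (v2 - v1) / months
= (300.476 - 302.332) / 17
= -1.8560 / 17
= -0.1092

-0.1092


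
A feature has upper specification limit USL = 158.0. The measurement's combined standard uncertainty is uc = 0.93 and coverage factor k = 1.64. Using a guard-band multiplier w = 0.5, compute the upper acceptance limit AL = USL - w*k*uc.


U = k * uc = 1.64 * 0.93 = 1.5252
guard band g = w * U = 0.5 * 1.5252 = 0.7626
AL = USL - g = 158.0 - 0.7626
AL = 157.2374

157.2374


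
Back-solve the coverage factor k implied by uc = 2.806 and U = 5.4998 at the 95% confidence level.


k = U / uc
k = 5.4998 / 2.806
k = 1.96

1.96


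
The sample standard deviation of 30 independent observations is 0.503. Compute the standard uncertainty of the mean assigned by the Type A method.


u_A = s / sqrt(n)
u_A = 0.503 / sqrt(30)
u_A = 0.503 / 5.4772256
u_A = 0.0918

0.0918


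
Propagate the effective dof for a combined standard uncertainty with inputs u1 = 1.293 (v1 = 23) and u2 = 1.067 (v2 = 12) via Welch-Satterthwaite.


uc = sqrt(u1^2 + u2^2) = sqrt(1.293^2 + 1.067^2) = 1.6764063
v_eff = uc^4 / (u1^4/v1 + u2^4/v2)
= 1.6764063^4 / (1.293^4/23 + 1.067^4/12)
= 7.8980001 / 0.22953828
v_eff = 34.4082

34.4082


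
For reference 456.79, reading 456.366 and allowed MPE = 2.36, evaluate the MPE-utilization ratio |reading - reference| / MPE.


e = indication - reference = 456.366 - 456.79 = -0.4240
|e| = 0.4240
ratio = |e| / MPE = 0.4240 / 2.36
ratio = 0.1797

0.1797


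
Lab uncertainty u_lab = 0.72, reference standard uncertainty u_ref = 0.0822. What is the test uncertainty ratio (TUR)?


TUR = u_lab / u_ref
= 0.72 / 0.0822
= 8.7591

8.7591


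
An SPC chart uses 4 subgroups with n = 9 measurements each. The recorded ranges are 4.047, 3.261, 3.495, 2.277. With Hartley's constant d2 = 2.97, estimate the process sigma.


R_bar = (4.047 + 3.261 + 3.495 + 2.277) / 4
R_bar = 13.08 / 4 = 3.27
sigma_hat = R_bar / d2 = 3.27 / 2.97 = 1.1010

1.1010


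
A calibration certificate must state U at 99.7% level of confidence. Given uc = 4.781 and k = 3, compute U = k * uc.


U = k * uc
U = 3 * 4.781
U = 14.3430

14.3430


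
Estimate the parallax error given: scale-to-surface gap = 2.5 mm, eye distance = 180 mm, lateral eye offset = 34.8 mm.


error = h * offset / d
= 2.5 * 34.8 / 180
= 0.4833

0.4833


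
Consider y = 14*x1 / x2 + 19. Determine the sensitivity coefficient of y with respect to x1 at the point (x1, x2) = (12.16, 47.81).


y = 14*x1 / x2 + 19
dy/dx1 = 14/x2
Evaluate at x2 = 47.81: c1 = 14 / 47.81
c1 = 0.2928

0.2928


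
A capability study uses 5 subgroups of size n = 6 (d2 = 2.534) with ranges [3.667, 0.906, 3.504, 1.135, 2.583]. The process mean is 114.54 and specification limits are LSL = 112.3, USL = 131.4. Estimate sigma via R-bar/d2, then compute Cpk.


R_bar = (3.667 + 0.906 + 3.504 + 1.135 + 2.583) / 5 = 2.359
sigma = R_bar / d2 = 2.359 / 2.534 = 0.93093923
Cp = (USL - LSL)/(6*sigma) = (131.4 - 112.3)/(6*0.93093923) = 3.4195
Cpu = (131.4 - 114.54)/(3*0.93093923) = 6.0369
Cpl = (114.54 - 112.3)/(3*0.93093923) = 0.8021
Cpk = min(Cpu, Cpl) = 0.8021

0.8021


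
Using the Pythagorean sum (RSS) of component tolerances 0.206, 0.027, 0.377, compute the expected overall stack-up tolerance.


RSS = sqrt(0.206^2 + 0.027^2 + 0.377^2)
= sqrt(0.185294)
= 0.4305

0.4305


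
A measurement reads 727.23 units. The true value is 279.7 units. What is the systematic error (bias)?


Systematic error = measured - true
= 727.23 - 279.7
= 447.5300

447.5300


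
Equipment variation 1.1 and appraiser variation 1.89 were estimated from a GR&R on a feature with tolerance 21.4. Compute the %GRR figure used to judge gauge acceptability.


GRR = sqrt(EV^2 + AV^2) = sqrt(1.1^2 + 1.89^2) = 2.1868013
%GRR = GRR / tol * 100 = 2.1868013 / 21.4 * 100
%GRR = 10.2187

10.2187


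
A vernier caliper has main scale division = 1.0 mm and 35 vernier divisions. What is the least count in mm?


LC = MSD / n_div
= 1.0 / 35
= 0.0286

0.0286


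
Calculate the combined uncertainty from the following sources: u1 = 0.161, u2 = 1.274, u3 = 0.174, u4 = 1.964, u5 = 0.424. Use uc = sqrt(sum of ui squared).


uc = sqrt(0.161^2 + 1.274^2 + 0.174^2 + 1.964^2 + 0.424^2)
uc = sqrt(5.716345)
uc = 2.3909

2.3909


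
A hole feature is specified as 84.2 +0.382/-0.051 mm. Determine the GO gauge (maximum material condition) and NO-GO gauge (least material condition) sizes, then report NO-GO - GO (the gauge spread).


GO = nominal - lower_tol (smallest hole = maximum material condition)
GO = 84.2 - 0.051 = 84.149
NO-GO = nominal + upper_tol (largest hole = least material condition)
NO-GO = 84.2 + 0.382 = 84.582
spread = NO-GO - GO = 84.582 - 84.149 = 0.4330

0.4330


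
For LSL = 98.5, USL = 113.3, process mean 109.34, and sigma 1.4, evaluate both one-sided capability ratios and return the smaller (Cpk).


Cpu = (USL - mean) / (3*sigma) = (113.3 - 109.34) / (3*1.4) = 0.9429
Cpl = (mean - LSL) / (3*sigma) = (109.34 - 98.5) / (3*1.4) = 2.5810
Cpk = min(Cpu, Cpl) = 0.9429

0.9429


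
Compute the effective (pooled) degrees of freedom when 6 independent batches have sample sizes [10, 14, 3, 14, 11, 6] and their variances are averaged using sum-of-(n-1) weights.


nu = sum_i (n_i - 1)
nu = ((10 - 1) + (14 - 1) + (3 - 1) + (14 - 1) + (11 - 1) + (6 - 1))
nu = 9 + 13 + 2 + 13 + 10 + 5
nu = 52

52


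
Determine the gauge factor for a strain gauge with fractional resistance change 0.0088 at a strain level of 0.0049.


GF = (dR/R) / epsilon
= 0.0088 / 0.0049
= 1.7959

1.7959


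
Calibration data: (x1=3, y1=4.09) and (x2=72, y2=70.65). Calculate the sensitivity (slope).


slope = (y2 - y1) / (x2 - x1)
= (70.65 - 4.09) / (72 - 3)
= 66.5600 / 69
= 0.9646

0.9646


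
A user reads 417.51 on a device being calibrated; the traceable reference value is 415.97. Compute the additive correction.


Correction = standard - reading
= 415.97 - 417.51
= -1.5400

-1.5400


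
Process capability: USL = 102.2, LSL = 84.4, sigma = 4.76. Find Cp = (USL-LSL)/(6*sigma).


Cp = (USL - LSL) / (6 * sigma)
= (102.2 - 84.4) / (6 * 4.76)
= 17.8000 / 28.5600
= 0.6232

0.6232


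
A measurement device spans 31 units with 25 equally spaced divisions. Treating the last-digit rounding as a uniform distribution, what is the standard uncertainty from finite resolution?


resolution = range / divisions
resolution = 31 / 25 = 1.24
u_res = resolution / (2*sqrt(3))
u_res = 1.24 / 3.4641016
u_res = 0.3580

0.3580


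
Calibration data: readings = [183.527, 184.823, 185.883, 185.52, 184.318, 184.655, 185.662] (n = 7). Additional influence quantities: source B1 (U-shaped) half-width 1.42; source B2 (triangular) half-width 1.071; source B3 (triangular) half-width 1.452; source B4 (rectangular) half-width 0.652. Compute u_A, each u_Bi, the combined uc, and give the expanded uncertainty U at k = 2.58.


mean = (183.527 + 184.823 + 185.883 + 185.52 + 184.318 + 184.655 + 185.662) / 7 = 184.9125714
s = sqrt(sum((x - mean)^2)/(n-1)) = 0.83865306
u_A = s / sqrt(n) = 0.83865306 / sqrt(7) = 0.31698106
u_B1 = 1.42 / sqrt(2) = 1.0040916
u_B2 = 1.071 / sqrt(6) = 0.43723392
u_B3 = 1.452 / sqrt(6) = 0.59277652
u_B4 = 0.652 / sqrt(3) = 0.37643238
uc = sqrt(0.31698106^2 + 1.0040916^2 + 0.43723392^2 + 0.59277652^2 + 0.37643238^2) = 1.3390055
U = k * uc = 2.58 * 1.3390055
U = 3.4546

3.4546


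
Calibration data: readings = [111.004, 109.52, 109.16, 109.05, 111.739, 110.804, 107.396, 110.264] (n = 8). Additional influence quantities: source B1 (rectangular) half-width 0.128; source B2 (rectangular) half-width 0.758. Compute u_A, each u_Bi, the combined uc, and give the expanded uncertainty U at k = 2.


mean = (111.004 + 109.52 + 109.16 + 109.05 + 111.739 + 110.804 + 107.396 + 110.264) / 8 = 109.867125
s = sqrt(sum((x - mean)^2)/(n-1)) = 1.3745814
u_A = s / sqrt(n) = 1.3745814 / sqrt(8) = 0.48598791
u_B1 = 0.128 / sqrt(3) = 0.073900834
u_B2 = 0.758 / sqrt(3) = 0.4376315
uc = sqrt(0.48598791^2 + 0.073900834^2 + 0.4376315^2) = 0.65815417
U = k * uc = 2 * 0.65815417
U = 1.3163

1.3163


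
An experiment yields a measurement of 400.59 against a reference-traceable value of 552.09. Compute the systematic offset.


Systematic error = measured - true
= 400.59 - 552.09
= -151.5000

-151.5000


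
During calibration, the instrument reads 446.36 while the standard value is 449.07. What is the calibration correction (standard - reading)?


Correction = standard - reading
= 449.07 - 446.36
= 2.7100

2.7100


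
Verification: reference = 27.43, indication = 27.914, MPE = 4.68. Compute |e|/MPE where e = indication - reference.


e = indication - reference = 27.914 - 27.43 = 0.4840
|e| = 0.4840
ratio = |e| / MPE = 0.4840 / 4.68
ratio = 0.1034

0.1034


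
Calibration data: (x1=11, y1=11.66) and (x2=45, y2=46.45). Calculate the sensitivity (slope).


slope = (y2 - y1) / (x2 - x1)
= (46.45 - 11.66) / (45 - 11)
= 34.7900 / 34
= 1.0232

1.0232


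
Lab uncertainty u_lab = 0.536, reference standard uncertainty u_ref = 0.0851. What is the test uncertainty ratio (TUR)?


TUR = u_lab / u_ref
= 0.536 / 0.0851
= 6.2985

6.2985


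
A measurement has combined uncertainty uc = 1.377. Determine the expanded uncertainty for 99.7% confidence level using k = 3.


U = k * uc
U = 3 * 1.377
U = 4.1310

4.1310


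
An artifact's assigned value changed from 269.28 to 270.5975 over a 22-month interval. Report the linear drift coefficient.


rate = (v2 - v1) / months
= (270.5975 - 269.28) / 22
= 1.3175 / 22
= 0.0599

0.0599


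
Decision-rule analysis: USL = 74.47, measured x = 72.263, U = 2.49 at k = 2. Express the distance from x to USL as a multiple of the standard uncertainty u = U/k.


u = U / k = 2.49 / 2 = 1.245
margin = |USL - x| = |74.47 - 72.263| = 2.207
z = margin / u = 2.207 / 1.245
z = 1.7727

1.7727


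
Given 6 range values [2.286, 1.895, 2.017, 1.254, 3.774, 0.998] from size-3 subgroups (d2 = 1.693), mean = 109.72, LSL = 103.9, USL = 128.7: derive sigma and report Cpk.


R_bar = (2.286 + 1.895 + 2.017 + 1.254 + 3.774 + 0.998) / 6 = 2.0373333
sigma = R_bar / d2 = 2.0373333 / 1.693 = 1.2033865
Cp = (USL - LSL)/(6*sigma) = (128.7 - 103.9)/(6*1.2033865) = 3.4348
Cpu = (128.7 - 109.72)/(3*1.2033865) = 5.2574
Cpl = (109.72 - 103.9)/(3*1.2033865) = 1.6121
Cpk = min(Cpu, Cpl) = 1.6121

1.6121


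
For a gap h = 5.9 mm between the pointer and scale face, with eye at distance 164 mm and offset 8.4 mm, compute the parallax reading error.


error = h * offset / d
= 5.9 * 8.4 / 164
= 0.3022

0.3022


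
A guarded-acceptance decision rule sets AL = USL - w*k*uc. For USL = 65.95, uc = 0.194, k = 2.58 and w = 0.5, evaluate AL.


U = k * uc = 2.58 * 0.194 = 0.50052
guard band g = w * U = 0.5 * 0.50052 = 0.25026
AL = USL - g = 65.95 - 0.25026
AL = 65.6997

65.6997


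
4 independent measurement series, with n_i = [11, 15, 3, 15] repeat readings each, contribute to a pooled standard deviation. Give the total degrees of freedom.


nu = sum_i (n_i - 1)
nu = ((11 - 1) + (15 - 1) + (3 - 1) + (15 - 1))
nu = 10 + 14 + 2 + 14
nu = 40

40


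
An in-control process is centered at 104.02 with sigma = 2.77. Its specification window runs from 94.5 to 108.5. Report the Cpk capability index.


Cpu = (USL - mean) / (3*sigma) = (108.5 - 104.02) / (3*2.77) = 0.5391
Cpl = (mean - LSL) / (3*sigma) = (104.02 - 94.5) / (3*2.77) = 1.1456
Cpk = min(Cpu, Cpl) = 0.5391

0.5391


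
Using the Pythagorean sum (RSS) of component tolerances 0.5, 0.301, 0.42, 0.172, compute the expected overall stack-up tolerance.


RSS = sqrt(0.5^2 + 0.301^2 + 0.42^2 + 0.172^2)
= sqrt(0.546585)
= 0.7393

0.7393


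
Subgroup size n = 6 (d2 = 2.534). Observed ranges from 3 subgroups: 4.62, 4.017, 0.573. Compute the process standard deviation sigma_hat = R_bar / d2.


R_bar = (4.62 + 4.017 + 0.573) / 3
R_bar = 9.21 / 3 = 3.07
sigma_hat = R_bar / d2 = 3.07 / 2.534 = 1.2115

1.2115
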